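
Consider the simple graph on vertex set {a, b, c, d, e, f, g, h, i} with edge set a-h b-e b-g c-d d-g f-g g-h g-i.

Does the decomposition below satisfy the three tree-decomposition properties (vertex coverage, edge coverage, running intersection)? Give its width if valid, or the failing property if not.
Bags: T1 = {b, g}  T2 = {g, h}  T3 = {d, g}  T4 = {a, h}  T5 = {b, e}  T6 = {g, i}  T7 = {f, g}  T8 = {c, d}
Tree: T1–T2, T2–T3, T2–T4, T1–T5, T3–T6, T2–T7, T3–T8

Every vertex of G appears in some bag (union = {a, b, c, d, e, f, g, h, i}); every edge is covered by a bag; and for each vertex v the set of bags containing v is connected in the bag tree. The decomposition is therefore valid. The largest bag has 2 vertices, so the width is 1.

Yes; width 1.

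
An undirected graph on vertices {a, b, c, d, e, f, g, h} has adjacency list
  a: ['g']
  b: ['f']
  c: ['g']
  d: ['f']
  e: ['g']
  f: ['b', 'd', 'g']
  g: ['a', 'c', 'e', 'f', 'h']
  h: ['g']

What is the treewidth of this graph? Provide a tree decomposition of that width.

The largest bag has 2 vertices, giving width 1; this decomposition certifies tw(G) ≤ 1. Since G has at least one edge (e.g. f–g), it is not an edgeless graph, so tw(G) ≥ 1. The upper and lower bounds meet at 1, so that is the treewidth.

Treewidth 1.
Bags: B1 = {f, g}  B2 = {b, f}  B3 = {c, g}  B4 = {g, h}  B5 = {d, f}  B6 = {e, g}  B7 = {a, g}
Tree: B1–B2, B1–B3, B3–B4, B2–B5, B3–B6, B6–B7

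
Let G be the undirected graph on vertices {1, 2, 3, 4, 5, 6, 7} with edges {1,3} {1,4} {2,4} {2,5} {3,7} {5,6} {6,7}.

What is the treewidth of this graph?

2

A width-2 tree decomposition is:
Bags: B1 = {2, 5, 6}  B2 = {2, 6, 7}  B3 = {2, 3, 7}  B4 = {1, 2, 3}  B5 = {1, 2, 4}
Tree: B1–B2, B2–B3, B3–B4, B4–B5
Every bag has size at most 3, so the width is 3 − 1 = 2 and tw(G) ≤ 2. The edges 2–5–6–7–3–1–4–2 form a cycle, so G is not a tree and its treewidth is at least 2. Therefore the treewidth is 2.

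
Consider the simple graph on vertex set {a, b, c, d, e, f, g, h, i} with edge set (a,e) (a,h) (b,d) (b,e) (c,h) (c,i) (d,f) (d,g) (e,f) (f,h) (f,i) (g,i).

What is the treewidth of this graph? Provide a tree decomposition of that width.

Every bag has size at most 4, so the width is 4 − 1 = 3 and tw(G) ≤ 3. For the lower bound: the 4 vertex sets {a,b,e}, {h}, {f}, {c,d,g,i} are disjoint, each induces a connected subgraph, and every pair is joined by at least one edge of G. Contracting each set to a single vertex therefore yields K_{4} as a minor, and since treewidth is minor-monotone, tw(G) ≥ tw(K_{4}) = 3. Therefore the treewidth is 3.

Treewidth 3.
One optimal decomposition is:
Bags: B1 = {a, b, e, h}  B2 = {b, e, f, h}  B3 = {b, d, f, h}  B4 = {c, d, f, h}  B5 = {c, d, f, i}  B6 = {c, d, g, i}
Tree: B1–B2, B2–B3, B3–B4, B4–B5, B5–B6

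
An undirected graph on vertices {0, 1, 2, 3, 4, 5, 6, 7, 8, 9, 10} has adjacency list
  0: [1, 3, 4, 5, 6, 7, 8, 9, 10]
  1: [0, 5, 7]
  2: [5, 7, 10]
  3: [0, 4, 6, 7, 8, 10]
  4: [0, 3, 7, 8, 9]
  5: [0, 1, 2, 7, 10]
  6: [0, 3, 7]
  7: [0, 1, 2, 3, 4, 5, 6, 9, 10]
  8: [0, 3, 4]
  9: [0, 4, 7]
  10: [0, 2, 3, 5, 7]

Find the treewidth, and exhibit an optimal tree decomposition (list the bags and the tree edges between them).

Treewidth 3.
Bags: B1 = {0, 3, 6, 7}  B2 = {0, 3, 7, 10}  B3 = {0, 3, 4, 7}  B4 = {0, 5, 7, 10}  B5 = {0, 4, 7, 9}  B6 = {0, 3, 4, 8}  B7 = {0, 1, 5, 7}  B8 = {2, 5, 7, 10}
Tree: B1–B2, B1–B3, B2–B4, B3–B5, B3–B6, B4–B7, B4–B8

Each bag holds 4 vertices, so the decomposition has width 3, which upper-bounds the treewidth. Conversely, {0, 3, 4, 8} is a clique of size 4, and the vertices of any clique must share a bag in every tree decomposition; so some bag has ≥ 4 vertices and tw(G) ≥ 3. The upper and lower bounds meet at 3, so that is the treewidth.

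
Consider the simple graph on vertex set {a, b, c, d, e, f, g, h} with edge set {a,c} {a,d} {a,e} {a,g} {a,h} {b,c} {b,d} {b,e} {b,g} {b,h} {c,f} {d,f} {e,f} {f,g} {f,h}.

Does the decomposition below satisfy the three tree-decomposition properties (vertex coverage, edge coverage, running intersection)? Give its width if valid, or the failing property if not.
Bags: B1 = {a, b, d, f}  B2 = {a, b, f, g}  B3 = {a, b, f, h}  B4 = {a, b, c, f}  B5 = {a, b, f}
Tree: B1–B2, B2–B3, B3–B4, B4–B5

A tree decomposition must satisfy three properties: every vertex lies in some bag; for every edge, both endpoints lie together in some bag; and for every vertex, the bags containing it form a connected subtree. Here vertex e appears in no bag, so the decomposition is invalid.

No — vertex e appears in no bag.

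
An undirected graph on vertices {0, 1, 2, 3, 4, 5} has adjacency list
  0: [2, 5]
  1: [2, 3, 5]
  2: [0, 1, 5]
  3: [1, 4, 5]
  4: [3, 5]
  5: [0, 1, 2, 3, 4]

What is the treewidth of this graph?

A width-2 tree decomposition is:
Bags: B1 = {1, 2, 5}  B2 = {1, 3, 5}  B3 = {3, 4, 5}  B4 = {0, 2, 5}
Tree: B1–B2, B2–B3, B1–B4
Every bag has size at most 3, so the width is 3 − 1 = 2 and tw(G) ≤ 2. Conversely, {0, 2, 5} is a clique of size 3, and the vertices of any clique must share a bag in every tree decomposition; so some bag has ≥ 3 vertices and tw(G) ≥ 2. Therefore the treewidth is 2.

2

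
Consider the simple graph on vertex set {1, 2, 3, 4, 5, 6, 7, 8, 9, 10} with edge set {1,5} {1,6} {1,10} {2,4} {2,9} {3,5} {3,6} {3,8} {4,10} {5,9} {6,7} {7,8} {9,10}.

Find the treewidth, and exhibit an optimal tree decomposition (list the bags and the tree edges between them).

Treewidth 2.
One optimal decomposition is:
Bags: B1 = {6, 7, 8}  B2 = {3, 6, 8}  B3 = {1, 3, 6}  B4 = {1, 3, 5}  B5 = {1, 5, 10}  B6 = {5, 9, 10}  B7 = {4, 9, 10}  B8 = {2, 4, 9}
Tree: B1–B2, B2–B3, B3–B4, B4–B5, B5–B6, B6–B7, B7–B8

Every bag has size at most 3, so the width is 3 − 1 = 2 and tw(G) ≤ 2. The edges 7–8–3–6–7 form a cycle, so G is not a tree and its treewidth is at least 2. Combining the bounds, tw(G) = 2.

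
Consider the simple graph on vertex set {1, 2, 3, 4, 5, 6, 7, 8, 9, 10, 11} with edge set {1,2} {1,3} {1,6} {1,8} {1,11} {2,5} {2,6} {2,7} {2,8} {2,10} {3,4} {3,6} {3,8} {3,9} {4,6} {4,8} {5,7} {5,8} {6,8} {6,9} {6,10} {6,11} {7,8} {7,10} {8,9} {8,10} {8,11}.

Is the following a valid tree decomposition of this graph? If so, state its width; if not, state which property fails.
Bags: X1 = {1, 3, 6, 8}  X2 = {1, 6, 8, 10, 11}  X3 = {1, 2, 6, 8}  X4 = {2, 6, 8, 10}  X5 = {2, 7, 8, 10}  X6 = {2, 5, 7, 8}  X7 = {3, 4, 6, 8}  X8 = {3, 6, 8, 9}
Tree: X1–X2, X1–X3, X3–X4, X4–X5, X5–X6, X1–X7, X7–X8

No — bags containing vertex 10 are not connected in the tree.

A tree decomposition must satisfy three properties: every vertex lies in some bag; for every edge, both endpoints lie together in some bag; and for every vertex, the bags containing it form a connected subtree. Here bags containing vertex 10 are not connected in the tree, so the decomposition is invalid.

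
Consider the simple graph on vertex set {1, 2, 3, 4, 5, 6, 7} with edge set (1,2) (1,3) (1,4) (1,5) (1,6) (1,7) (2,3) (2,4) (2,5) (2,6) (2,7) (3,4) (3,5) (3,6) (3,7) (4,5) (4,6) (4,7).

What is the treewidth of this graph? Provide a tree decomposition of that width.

Treewidth 4.
Bags: B1 = {1, 2, 3, 4, 5}  B2 = {1, 2, 3, 4, 7}  B3 = {1, 2, 3, 4, 6}
Tree: B1–B2, B2–B3

Every bag has size at most 5, so the width is 5 − 1 = 4 and tw(G) ≤ 4. Conversely, {1, 2, 3, 4, 5} is a clique of size 5, and the vertices of any clique must share a bag in every tree decomposition; so some bag has ≥ 5 vertices and tw(G) ≥ 4. Combining the bounds, tw(G) = 4.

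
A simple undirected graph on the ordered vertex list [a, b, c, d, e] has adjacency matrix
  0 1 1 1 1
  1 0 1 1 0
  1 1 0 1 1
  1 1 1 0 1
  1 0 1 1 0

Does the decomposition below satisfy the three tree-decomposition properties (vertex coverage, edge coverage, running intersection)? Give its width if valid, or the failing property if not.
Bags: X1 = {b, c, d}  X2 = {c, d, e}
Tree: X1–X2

No — vertex a appears in no bag.

A tree decomposition must satisfy three properties: every vertex lies in some bag; for every edge, both endpoints lie together in some bag; and for every vertex, the bags containing it form a connected subtree. Here vertex a appears in no bag, so the decomposition is invalid.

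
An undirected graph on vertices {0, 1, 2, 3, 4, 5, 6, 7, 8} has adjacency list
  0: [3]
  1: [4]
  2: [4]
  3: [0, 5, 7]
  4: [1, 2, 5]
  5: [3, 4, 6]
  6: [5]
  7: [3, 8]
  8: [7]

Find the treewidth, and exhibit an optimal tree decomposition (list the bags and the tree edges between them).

Treewidth 1.
One optimal decomposition is:
Bags: B1 = {7, 8}  B2 = {3, 7}  B3 = {3, 5}  B4 = {4, 5}  B5 = {0, 3}  B6 = {2, 4}  B7 = {5, 6}  B8 = {1, 4}
Tree: B1–B2, B2–B3, B3–B4, B3–B5, B4–B6, B3–B7, B4–B8

The largest bag has 2 vertices, giving width 1; this decomposition certifies tw(G) ≤ 1. G has an edge, so its treewidth is at least 1. Hence tw(G) = 1 exactly.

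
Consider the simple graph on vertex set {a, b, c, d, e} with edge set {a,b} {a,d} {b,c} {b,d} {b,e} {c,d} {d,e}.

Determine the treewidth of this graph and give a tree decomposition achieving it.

Every bag has size at most 3, so the width is 3 − 1 = 2 and tw(G) ≤ 2. For the lower bound, the 3 vertices {b, d, e} are pairwise adjacent, and any tree decomposition puts a clique entirely inside one bag — forcing width ≥ 2. Hence tw(G) = 2 exactly.

Treewidth 2.
One such decomposition:
Bags: B1 = {b, c, d}  B2 = {b, d, e}  B3 = {a, b, d}
Tree: B1–B2, B1–B3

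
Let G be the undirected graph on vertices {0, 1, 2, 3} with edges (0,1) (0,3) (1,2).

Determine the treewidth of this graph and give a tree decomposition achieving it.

The largest bag has 2 vertices, giving width 1; this decomposition certifies tw(G) ≤ 1. Since G has at least one edge (e.g. 2–1), it is not an edgeless graph, so tw(G) ≥ 1. The upper and lower bounds meet at 1, so that is the treewidth.

Treewidth 1.
One optimal decomposition is:
Bags: B1 = {1, 2}  B2 = {0, 1}  B3 = {0, 3}
Tree: B1–B2, B2–B3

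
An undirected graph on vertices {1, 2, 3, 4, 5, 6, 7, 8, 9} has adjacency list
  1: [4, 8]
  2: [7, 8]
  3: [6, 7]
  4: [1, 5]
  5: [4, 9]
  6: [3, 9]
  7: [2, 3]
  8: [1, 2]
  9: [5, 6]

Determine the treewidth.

A width-2 tree decomposition is:
Bags: B1 = {2, 7, 8}  B2 = {3, 7, 8}  B3 = {3, 6, 8}  B4 = {6, 8, 9}  B5 = {5, 8, 9}  B6 = {4, 5, 8}  B7 = {1, 4, 8}
Tree: B1–B2, B2–B3, B3–B4, B4–B5, B5–B6, B6–B7
Every bag has size at most 3, so the width is 3 − 1 = 2 and tw(G) ≤ 2. Since 8–2–7–3–6–9–5–4–1–8 is a cycle in G, G is not acyclic. Forests are exactly the graphs of treewidth ≤ 1, so tw(G) ≥ 2. Combining the bounds, tw(G) = 2.

2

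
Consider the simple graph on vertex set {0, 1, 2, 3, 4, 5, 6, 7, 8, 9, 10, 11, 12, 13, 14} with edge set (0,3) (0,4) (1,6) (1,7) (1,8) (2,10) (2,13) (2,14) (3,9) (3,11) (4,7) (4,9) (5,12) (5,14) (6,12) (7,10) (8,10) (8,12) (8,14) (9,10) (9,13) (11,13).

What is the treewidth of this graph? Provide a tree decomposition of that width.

Treewidth 3.
One optimal decomposition is:
Bags: B1 = {0, 3, 11, 13}  B2 = {0, 3, 9, 13}  B3 = {0, 4, 9, 13}  B4 = {2, 4, 9, 13}  B5 = {2, 4, 9, 10}  B6 = {2, 4, 7, 10}  B7 = {2, 7, 10, 14}  B8 = {7, 8, 10, 14}  B9 = {1, 7, 8, 14}  B10 = {1, 5, 8, 14}  B11 = {1, 5, 8, 12}  B12 = {1, 5, 6, 12}
Tree: B1–B2, B2–B3, B3–B4, B4–B5, B5–B6, B6–B7, B7–B8, B8–B9, B9–B10, B10–B11, B11–B12

Every bag has size at most 4, so the width is 4 − 1 = 3 and tw(G) ≤ 3. For the lower bound: the 4 vertex sets {0,3,11}, {13}, {9}, {2,4,7,10} are disjoint, each induces a connected subgraph, and every pair is joined by at least one edge of G. Contracting each set to a single vertex therefore yields K_{4} as a minor, and since treewidth is minor-monotone, tw(G) ≥ tw(K_{4}) = 3. The upper and lower bounds meet at 3, so that is the treewidth.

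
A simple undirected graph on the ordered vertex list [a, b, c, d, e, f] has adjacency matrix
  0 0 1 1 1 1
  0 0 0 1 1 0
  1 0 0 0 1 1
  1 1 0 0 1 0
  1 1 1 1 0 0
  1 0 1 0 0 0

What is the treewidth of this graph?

2

A width-2 tree decomposition is:
Bags: B1 = {a, d, e}  B2 = {a, c, e}  B3 = {a, c, f}  B4 = {b, d, e}
Tree: B1–B2, B2–B3, B1–B4
Every bag has size at most 3, so the width is 3 − 1 = 2 and tw(G) ≤ 2. For the lower bound, the 3 vertices {a, d, e} are pairwise adjacent, and any tree decomposition puts a clique entirely inside one bag — forcing width ≥ 2. Hence tw(G) = 2 exactly.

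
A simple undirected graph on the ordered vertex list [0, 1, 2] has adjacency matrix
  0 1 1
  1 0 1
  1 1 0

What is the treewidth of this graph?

2

A width-2 tree decomposition is:
Bags: B1 = {0, 1, 2}
Tree: (single bag)
With just one bag of size 3, the width is 3 − 1 = 2, so tw(G) ≤ 2. Conversely, {0, 1, 2} is a clique of size 3, and the vertices of any clique must share a bag in every tree decomposition; so some bag has ≥ 3 vertices and tw(G) ≥ 2. The upper and lower bounds meet at 2, so that is the treewidth.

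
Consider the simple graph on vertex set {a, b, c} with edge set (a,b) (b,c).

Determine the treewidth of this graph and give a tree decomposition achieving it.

Treewidth 1.
One such decomposition:
Bags: B1 = {a, b}  B2 = {b, c}
Tree: B1–B2

The largest bag has 2 vertices, giving width 1; this decomposition certifies tw(G) ≤ 1. G has an edge, so its treewidth is at least 1. Therefore the treewidth is 1.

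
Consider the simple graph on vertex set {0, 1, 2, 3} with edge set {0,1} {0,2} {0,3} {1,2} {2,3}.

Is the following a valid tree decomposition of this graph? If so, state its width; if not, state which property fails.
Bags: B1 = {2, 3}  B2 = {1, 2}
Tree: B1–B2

A tree decomposition must satisfy three properties: every vertex lies in some bag; for every edge, both endpoints lie together in some bag; and for every vertex, the bags containing it form a connected subtree. Here vertex 0 appears in no bag, so the decomposition is invalid.

No — vertex 0 appears in no bag.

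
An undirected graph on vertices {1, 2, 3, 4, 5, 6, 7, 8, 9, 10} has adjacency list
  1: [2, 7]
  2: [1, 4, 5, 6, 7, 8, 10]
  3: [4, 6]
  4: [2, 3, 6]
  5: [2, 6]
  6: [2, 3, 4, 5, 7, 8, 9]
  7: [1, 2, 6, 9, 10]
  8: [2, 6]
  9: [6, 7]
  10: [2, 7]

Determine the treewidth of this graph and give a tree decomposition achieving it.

Treewidth 2.
One optimal decomposition is:
Bags: B1 = {2, 4, 6}  B2 = {2, 6, 7}  B3 = {2, 5, 6}  B4 = {6, 7, 9}  B5 = {2, 6, 8}  B6 = {1, 2, 7}  B7 = {2, 7, 10}  B8 = {3, 4, 6}
Tree: B1–B2, B2–B3, B2–B4, B3–B5, B2–B6, B6–B7, B1–B8

Each bag holds 3 vertices, so the decomposition has width 2, which upper-bounds the treewidth. Conversely, {6, 7, 9} is a clique of size 3, and the vertices of any clique must share a bag in every tree decomposition; so some bag has ≥ 3 vertices and tw(G) ≥ 2. Combining the bounds, tw(G) = 2.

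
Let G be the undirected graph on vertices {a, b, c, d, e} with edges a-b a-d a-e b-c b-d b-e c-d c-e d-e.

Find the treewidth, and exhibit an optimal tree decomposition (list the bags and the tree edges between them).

Each bag holds 4 vertices, so the decomposition has width 3, which upper-bounds the treewidth. On the other hand G contains the 4-clique {b, c, d, e}. A clique must lie in a single bag of any decomposition, so no decomposition can have width below 3. Therefore the treewidth is 3.

Treewidth 3.
Bags: B1 = {a, b, d, e}  B2 = {b, c, d, e}
Tree: B1–B2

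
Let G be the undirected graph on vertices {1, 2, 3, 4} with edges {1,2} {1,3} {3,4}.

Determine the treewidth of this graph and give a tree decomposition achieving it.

Treewidth 1.
One optimal decomposition is:
Bags: B1 = {3, 4}  B2 = {1, 3}  B3 = {1, 2}
Tree: B1–B2, B2–B3

Every bag has size at most 2, so the width is 2 − 1 = 1 and tw(G) ≤ 1. Any graph with an edge has treewidth ≥ 1, and G has the edge 4–3. Combining the bounds, tw(G) = 1.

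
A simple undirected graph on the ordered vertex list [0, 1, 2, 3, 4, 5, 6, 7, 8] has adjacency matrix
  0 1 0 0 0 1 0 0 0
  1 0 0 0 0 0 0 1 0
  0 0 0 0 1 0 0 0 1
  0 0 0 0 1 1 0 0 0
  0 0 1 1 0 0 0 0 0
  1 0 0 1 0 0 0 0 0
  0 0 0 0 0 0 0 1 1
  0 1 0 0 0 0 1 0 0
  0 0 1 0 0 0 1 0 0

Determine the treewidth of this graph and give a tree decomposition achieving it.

Each bag holds 3 vertices, so the decomposition has width 2, which upper-bounds the treewidth. Since 5–3–4–2–8–6–7–1–0–5 is a cycle in G, G is not acyclic. Forests are exactly the graphs of treewidth ≤ 1, so tw(G) ≥ 2. Combining the bounds, tw(G) = 2.

Treewidth 2.
One such decomposition:
Bags: B1 = {3, 4, 5}  B2 = {2, 4, 5}  B3 = {2, 5, 8}  B4 = {5, 6, 8}  B5 = {5, 6, 7}  B6 = {1, 5, 7}  B7 = {0, 1, 5}
Tree: B1–B2, B2–B3, B3–B4, B4–B5, B5–B6, B6–B7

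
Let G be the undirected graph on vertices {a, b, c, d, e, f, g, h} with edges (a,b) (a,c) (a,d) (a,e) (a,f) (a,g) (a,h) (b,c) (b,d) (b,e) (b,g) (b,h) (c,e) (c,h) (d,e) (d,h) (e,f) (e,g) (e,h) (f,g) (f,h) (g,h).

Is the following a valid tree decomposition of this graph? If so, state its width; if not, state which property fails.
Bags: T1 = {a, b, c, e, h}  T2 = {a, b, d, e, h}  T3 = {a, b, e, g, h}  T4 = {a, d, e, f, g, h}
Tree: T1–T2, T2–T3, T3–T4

No — bags containing vertex d are not connected in the tree.

A tree decomposition must satisfy three properties: every vertex lies in some bag; for every edge, both endpoints lie together in some bag; and for every vertex, the bags containing it form a connected subtree. Here bags containing vertex d are not connected in the tree, so the decomposition is invalid.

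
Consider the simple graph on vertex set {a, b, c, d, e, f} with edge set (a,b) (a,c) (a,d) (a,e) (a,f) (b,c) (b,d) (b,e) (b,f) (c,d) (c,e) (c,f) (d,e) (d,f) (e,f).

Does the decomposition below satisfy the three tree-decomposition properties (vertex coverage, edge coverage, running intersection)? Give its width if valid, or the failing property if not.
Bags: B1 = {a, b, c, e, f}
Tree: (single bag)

No — vertex d appears in no bag.

A tree decomposition must satisfy three properties: every vertex lies in some bag; for every edge, both endpoints lie together in some bag; and for every vertex, the bags containing it form a connected subtree. Here vertex d appears in no bag, so the decomposition is invalid.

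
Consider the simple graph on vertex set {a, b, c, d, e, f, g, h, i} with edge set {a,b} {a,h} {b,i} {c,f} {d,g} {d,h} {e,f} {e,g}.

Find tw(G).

A width-1 tree decomposition is:
Bags: B1 = {b, i}  B2 = {a, b}  B3 = {a, h}  B4 = {d, h}  B5 = {d, g}  B6 = {e, g}  B7 = {e, f}  B8 = {c, f}
Tree: B1–B2, B2–B3, B3–B4, B4–B5, B5–B6, B6–B7, B7–B8
The largest bag has 2 vertices, giving width 1; this decomposition certifies tw(G) ≤ 1. G has an edge, so its treewidth is at least 1. The upper and lower bounds meet at 1, so that is the treewidth.

1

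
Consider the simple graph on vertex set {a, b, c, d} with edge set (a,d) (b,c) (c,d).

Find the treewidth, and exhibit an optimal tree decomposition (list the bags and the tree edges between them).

Each bag holds 2 vertices, so the decomposition has width 1, which upper-bounds the treewidth. Since G has at least one edge (e.g. b–c), it is not an edgeless graph, so tw(G) ≥ 1. Hence tw(G) = 1 exactly.

Treewidth 1.
Bags: B1 = {b, c}  B2 = {c, d}  B3 = {a, d}
Tree: B1–B2, B2–B3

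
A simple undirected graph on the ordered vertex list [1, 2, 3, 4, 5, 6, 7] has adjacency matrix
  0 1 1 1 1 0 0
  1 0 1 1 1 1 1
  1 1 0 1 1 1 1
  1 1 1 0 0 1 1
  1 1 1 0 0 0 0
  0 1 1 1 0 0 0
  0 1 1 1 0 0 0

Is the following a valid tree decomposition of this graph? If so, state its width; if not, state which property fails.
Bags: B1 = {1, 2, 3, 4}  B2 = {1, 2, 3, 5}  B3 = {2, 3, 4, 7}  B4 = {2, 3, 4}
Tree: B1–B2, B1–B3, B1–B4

No — vertex 6 appears in no bag.

A tree decomposition must satisfy three properties: every vertex lies in some bag; for every edge, both endpoints lie together in some bag; and for every vertex, the bags containing it form a connected subtree. Here vertex 6 appears in no bag, so the decomposition is invalid.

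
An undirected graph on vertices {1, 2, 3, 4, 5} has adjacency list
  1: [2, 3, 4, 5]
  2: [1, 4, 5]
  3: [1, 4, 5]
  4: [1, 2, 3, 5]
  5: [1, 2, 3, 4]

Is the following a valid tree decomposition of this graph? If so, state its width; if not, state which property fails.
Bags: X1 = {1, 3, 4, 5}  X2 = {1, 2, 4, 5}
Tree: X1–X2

Every vertex of G appears in some bag (union = {1, 2, 3, 4, 5}); every edge is covered by a bag; and for each vertex v the set of bags containing v is connected in the bag tree. The decomposition is therefore valid. The largest bag has 4 vertices, so the width is 3.

Yes; width 3.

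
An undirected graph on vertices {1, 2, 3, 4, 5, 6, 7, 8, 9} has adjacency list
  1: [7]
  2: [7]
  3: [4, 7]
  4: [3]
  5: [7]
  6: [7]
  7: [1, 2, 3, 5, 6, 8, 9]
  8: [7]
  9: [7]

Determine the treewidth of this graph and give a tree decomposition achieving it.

The largest bag has 2 vertices, giving width 1; this decomposition certifies tw(G) ≤ 1. Any graph with an edge has treewidth ≥ 1, and G has the edge 7–9. The upper and lower bounds meet at 1, so that is the treewidth.

Treewidth 1.
Bags: B1 = {7, 9}  B2 = {1, 7}  B3 = {5, 7}  B4 = {3, 7}  B5 = {2, 7}  B6 = {7, 8}  B7 = {3, 4}  B8 = {6, 7}
Tree: B1–B2, B1–B3, B1–B4, B1–B5, B1–B6, B4–B7, B2–B8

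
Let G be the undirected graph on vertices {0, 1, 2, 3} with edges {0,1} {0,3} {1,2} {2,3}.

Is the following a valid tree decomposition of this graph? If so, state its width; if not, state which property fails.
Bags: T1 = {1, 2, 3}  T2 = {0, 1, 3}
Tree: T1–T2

Every vertex of G appears in some bag (union = {0, 1, 2, 3}); every edge is covered by a bag; and for each vertex v the set of bags containing v is connected in the bag tree. The decomposition is therefore valid. The largest bag has 3 vertices, so the width is 2.

Yes; width 2.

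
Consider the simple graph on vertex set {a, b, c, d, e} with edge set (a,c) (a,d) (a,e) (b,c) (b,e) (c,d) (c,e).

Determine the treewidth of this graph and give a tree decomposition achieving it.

Each bag holds 3 vertices, so the decomposition has width 2, which upper-bounds the treewidth. On the other hand G contains the 3-clique {a, c, d}. A clique must lie in a single bag of any decomposition, so no decomposition can have width below 2. Hence tw(G) = 2 exactly.

Treewidth 2.
Bags: B1 = {a, c, d}  B2 = {a, c, e}  B3 = {b, c, e}
Tree: B1–B2, B2–B3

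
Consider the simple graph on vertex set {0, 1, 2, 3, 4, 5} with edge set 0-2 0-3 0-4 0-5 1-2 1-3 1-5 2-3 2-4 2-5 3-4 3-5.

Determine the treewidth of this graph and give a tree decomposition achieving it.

Each bag holds 4 vertices, so the decomposition has width 3, which upper-bounds the treewidth. For the lower bound, the 4 vertices {0, 2, 3, 4} are pairwise adjacent, and any tree decomposition puts a clique entirely inside one bag — forcing width ≥ 3. Hence tw(G) = 3 exactly.

Treewidth 3.
One such decomposition:
Bags: B1 = {0, 2, 3, 4}  B2 = {0, 2, 3, 5}  B3 = {1, 2, 3, 5}
Tree: B1–B2, B2–B3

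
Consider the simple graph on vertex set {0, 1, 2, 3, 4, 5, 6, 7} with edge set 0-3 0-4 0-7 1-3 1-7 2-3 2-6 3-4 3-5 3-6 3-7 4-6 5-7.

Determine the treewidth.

A width-2 tree decomposition is:
Bags: B1 = {0, 3, 7}  B2 = {0, 3, 4}  B3 = {3, 5, 7}  B4 = {3, 4, 6}  B5 = {1, 3, 7}  B6 = {2, 3, 6}
Tree: B1–B2, B1–B3, B2–B4, B1–B5, B4–B6
Each bag holds 3 vertices, so the decomposition has width 2, which upper-bounds the treewidth. For the lower bound, the 3 vertices {2, 3, 6} are pairwise adjacent, and any tree decomposition puts a clique entirely inside one bag — forcing width ≥ 2. The upper and lower bounds meet at 2, so that is the treewidth.

2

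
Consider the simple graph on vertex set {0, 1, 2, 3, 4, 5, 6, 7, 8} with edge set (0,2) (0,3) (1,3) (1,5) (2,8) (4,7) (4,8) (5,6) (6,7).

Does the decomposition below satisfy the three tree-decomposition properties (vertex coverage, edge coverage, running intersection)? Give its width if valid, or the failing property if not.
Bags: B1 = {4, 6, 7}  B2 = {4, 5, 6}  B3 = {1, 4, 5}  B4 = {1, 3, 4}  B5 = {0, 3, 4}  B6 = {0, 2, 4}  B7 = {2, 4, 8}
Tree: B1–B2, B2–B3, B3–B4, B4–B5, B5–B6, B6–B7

Every vertex of G appears in some bag (union = {0, 1, 2, 3, 4, 5, 6, 7, 8}); every edge is covered by a bag; and for each vertex v the set of bags containing v is connected in the bag tree. The decomposition is therefore valid. The largest bag has 3 vertices, so the width is 2.

Yes; width 2.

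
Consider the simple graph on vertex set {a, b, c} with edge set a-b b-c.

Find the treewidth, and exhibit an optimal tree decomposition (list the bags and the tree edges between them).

Treewidth 1.
Bags: B1 = {a, b}  B2 = {b, c}
Tree: B1–B2

Every bag has size at most 2, so the width is 2 − 1 = 1 and tw(G) ≤ 1. G has an edge, so its treewidth is at least 1. Therefore the treewidth is 1.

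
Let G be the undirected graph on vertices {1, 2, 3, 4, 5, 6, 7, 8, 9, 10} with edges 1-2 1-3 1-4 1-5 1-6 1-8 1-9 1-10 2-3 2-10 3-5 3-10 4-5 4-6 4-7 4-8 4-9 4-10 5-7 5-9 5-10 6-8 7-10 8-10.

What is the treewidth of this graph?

A width-3 tree decomposition is:
Bags: B1 = {1, 4, 8, 10}  B2 = {1, 4, 5, 10}  B3 = {1, 4, 5, 9}  B4 = {1, 3, 5, 10}  B5 = {1, 2, 3, 10}  B6 = {1, 4, 6, 8}  B7 = {4, 5, 7, 10}
Tree: B1–B2, B2–B3, B2–B4, B4–B5, B1–B6, B2–B7
Every bag has size at most 4, so the width is 4 − 1 = 3 and tw(G) ≤ 3. Conversely, {1, 2, 3, 10} is a clique of size 4, and the vertices of any clique must share a bag in every tree decomposition; so some bag has ≥ 4 vertices and tw(G) ≥ 3. Hence tw(G) = 3 exactly.

3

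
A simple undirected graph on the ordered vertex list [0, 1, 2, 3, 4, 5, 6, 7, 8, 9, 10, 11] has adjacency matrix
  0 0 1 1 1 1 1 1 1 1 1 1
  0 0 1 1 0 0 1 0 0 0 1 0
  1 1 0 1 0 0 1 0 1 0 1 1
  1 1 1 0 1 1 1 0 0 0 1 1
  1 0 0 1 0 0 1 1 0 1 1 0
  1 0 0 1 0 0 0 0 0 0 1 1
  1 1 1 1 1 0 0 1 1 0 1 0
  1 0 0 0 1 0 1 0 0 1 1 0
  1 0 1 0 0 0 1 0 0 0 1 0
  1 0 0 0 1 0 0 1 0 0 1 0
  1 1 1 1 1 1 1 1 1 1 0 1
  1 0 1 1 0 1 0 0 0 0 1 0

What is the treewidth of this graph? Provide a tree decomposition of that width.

Treewidth 4.
Bags: B1 = {1, 2, 3, 6, 10}  B2 = {0, 2, 3, 6, 10}  B3 = {0, 3, 4, 6, 10}  B4 = {0, 4, 6, 7, 10}  B5 = {0, 2, 3, 10, 11}  B6 = {0, 3, 5, 10, 11}  B7 = {0, 4, 7, 9, 10}  B8 = {0, 2, 6, 8, 10}
Tree: B1–B2, B2–B3, B3–B4, B2–B5, B5–B6, B4–B7, B2–B8

Every bag has size at most 5, so the width is 5 − 1 = 4 and tw(G) ≤ 4. On the other hand G contains the 5-clique {0, 2, 6, 8, 10}. A clique must lie in a single bag of any decomposition, so no decomposition can have width below 4. The upper and lower bounds meet at 4, so that is the treewidth.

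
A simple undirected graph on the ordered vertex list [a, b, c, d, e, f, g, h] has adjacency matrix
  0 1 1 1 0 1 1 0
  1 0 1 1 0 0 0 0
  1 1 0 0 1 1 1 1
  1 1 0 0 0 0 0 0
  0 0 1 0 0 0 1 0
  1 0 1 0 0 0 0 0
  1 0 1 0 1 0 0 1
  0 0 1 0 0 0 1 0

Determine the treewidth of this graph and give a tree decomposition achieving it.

Every bag has size at most 3, so the width is 3 − 1 = 2 and tw(G) ≤ 2. Conversely, {a, b, d} is a clique of size 3, and the vertices of any clique must share a bag in every tree decomposition; so some bag has ≥ 3 vertices and tw(G) ≥ 2. The upper and lower bounds meet at 2, so that is the treewidth.

Treewidth 2.
One such decomposition:
Bags: B1 = {a, b, c}  B2 = {a, c, g}  B3 = {c, e, g}  B4 = {c, g, h}  B5 = {a, c, f}  B6 = {a, b, d}
Tree: B1–B2, B2–B3, B2–B4, B1–B5, B1–B6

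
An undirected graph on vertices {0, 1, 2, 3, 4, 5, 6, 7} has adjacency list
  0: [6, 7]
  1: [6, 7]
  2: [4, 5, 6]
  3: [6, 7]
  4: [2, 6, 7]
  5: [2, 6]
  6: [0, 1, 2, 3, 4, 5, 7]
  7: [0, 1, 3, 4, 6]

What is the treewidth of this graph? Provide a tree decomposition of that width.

Treewidth 2.
One optimal decomposition is:
Bags: B1 = {4, 6, 7}  B2 = {3, 6, 7}  B3 = {2, 4, 6}  B4 = {2, 5, 6}  B5 = {0, 6, 7}  B6 = {1, 6, 7}
Tree: B1–B2, B1–B3, B3–B4, B2–B5, B1–B6

Each bag holds 3 vertices, so the decomposition has width 2, which upper-bounds the treewidth. Conversely, {2, 4, 6} is a clique of size 3, and the vertices of any clique must share a bag in every tree decomposition; so some bag has ≥ 3 vertices and tw(G) ≥ 2. Hence tw(G) = 2 exactly.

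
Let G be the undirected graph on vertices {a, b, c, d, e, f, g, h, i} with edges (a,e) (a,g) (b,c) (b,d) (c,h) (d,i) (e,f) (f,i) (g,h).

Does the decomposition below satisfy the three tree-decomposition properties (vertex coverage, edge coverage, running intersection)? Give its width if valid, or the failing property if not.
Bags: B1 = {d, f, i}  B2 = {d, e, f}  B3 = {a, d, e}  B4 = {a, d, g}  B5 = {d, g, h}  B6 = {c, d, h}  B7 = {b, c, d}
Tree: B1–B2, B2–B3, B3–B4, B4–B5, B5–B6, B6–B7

Vertex coverage: the bags together contain {a, b, c, d, e, f, g, h, i}, the full vertex set. Edge coverage: each edge of G has both endpoints in at least one bag. Running intersection: for every vertex, the bags containing it form a connected subtree. All three properties hold, so this is a valid tree decomposition of width max|bag| − 1 = 2, and hence tw(G) ≤ 2.

Yes; width 2.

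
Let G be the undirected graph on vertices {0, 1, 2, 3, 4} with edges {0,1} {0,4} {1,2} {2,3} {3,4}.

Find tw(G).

2

A width-2 tree decomposition is:
Bags: B1 = {1, 2, 3}  B2 = {1, 3, 4}  B3 = {0, 1, 4}
Tree: B1–B2, B2–B3
Every bag has size at most 3, so the width is 3 − 1 = 2 and tw(G) ≤ 2. For the lower bound, G contains the cycle 1–2–3–4–0–1, so G is not a forest; only forests have treewidth ≤ 1, hence tw(G) ≥ 2. The upper and lower bounds meet at 2, so that is the treewidth.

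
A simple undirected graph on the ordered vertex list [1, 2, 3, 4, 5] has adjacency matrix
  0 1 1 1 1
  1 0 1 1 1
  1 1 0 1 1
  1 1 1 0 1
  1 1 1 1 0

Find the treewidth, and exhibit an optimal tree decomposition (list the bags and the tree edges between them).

Treewidth 4.
Bags: B1 = {1, 2, 3, 4, 5}
Tree: (single bag)

With just one bag of size 5, the width is 5 − 1 = 4, so tw(G) ≤ 4. On the other hand G contains the 5-clique {1, 2, 3, 4, 5}. A clique must lie in a single bag of any decomposition, so no decomposition can have width below 4. Hence tw(G) = 4 exactly.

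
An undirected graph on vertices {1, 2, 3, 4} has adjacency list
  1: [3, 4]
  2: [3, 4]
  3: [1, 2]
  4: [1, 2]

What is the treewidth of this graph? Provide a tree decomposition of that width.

The largest bag has 3 vertices, giving width 2; this decomposition certifies tw(G) ≤ 2. The edges 3–2–4–1–3 form a cycle, so G is not a tree and its treewidth is at least 2. Hence tw(G) = 2 exactly.

Treewidth 2.
One optimal decomposition is:
Bags: B1 = {2, 3, 4}  B2 = {1, 3, 4}
Tree: B1–B2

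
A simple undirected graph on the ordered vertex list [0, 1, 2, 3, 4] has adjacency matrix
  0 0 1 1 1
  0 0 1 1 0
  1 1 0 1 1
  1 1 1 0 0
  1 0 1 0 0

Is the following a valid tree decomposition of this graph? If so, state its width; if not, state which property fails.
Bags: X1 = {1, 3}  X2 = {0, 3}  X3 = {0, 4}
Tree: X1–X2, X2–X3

No — vertex 2 appears in no bag.

A tree decomposition must satisfy three properties: every vertex lies in some bag; for every edge, both endpoints lie together in some bag; and for every vertex, the bags containing it form a connected subtree. Here vertex 2 appears in no bag, so the decomposition is invalid.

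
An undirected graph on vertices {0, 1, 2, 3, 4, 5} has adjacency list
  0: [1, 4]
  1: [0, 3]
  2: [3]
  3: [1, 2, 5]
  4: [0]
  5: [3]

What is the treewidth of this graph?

A width-1 tree decomposition is:
Bags: B1 = {3, 5}  B2 = {1, 3}  B3 = {2, 3}  B4 = {0, 1}  B5 = {0, 4}
Tree: B1–B2, B1–B3, B2–B4, B4–B5
Each bag holds 2 vertices, so the decomposition has width 1, which upper-bounds the treewidth. Since G has at least one edge (e.g. 3–5), it is not an edgeless graph, so tw(G) ≥ 1. The upper and lower bounds meet at 1, so that is the treewidth.

1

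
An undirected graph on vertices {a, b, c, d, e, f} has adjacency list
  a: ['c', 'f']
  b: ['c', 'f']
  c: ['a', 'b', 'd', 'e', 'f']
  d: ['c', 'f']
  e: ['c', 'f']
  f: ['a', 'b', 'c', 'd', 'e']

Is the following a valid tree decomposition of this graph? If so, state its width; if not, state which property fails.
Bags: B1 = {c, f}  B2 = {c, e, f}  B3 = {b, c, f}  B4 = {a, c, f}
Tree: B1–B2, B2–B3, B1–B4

No — vertex d appears in no bag.

A tree decomposition must satisfy three properties: every vertex lies in some bag; for every edge, both endpoints lie together in some bag; and for every vertex, the bags containing it form a connected subtree. Here vertex d appears in no bag, so the decomposition is invalid.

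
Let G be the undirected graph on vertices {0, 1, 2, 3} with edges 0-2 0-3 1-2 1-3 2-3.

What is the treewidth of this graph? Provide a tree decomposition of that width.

Treewidth 2.
Bags: B1 = {1, 2, 3}  B2 = {0, 2, 3}
Tree: B1–B2

The largest bag has 3 vertices, giving width 2; this decomposition certifies tw(G) ≤ 2. On the other hand G contains the 3-clique {0, 2, 3}. A clique must lie in a single bag of any decomposition, so no decomposition can have width below 2. Hence tw(G) = 2 exactly.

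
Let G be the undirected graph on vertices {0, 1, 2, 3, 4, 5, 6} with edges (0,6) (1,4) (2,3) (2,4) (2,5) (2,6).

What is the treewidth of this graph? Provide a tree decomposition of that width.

Treewidth 1.
Bags: B1 = {2, 6}  B2 = {2, 5}  B3 = {2, 3}  B4 = {0, 6}  B5 = {2, 4}  B6 = {1, 4}
Tree: B1–B2, B1–B3, B1–B4, B1–B5, B5–B6

The largest bag has 2 vertices, giving width 1; this decomposition certifies tw(G) ≤ 1. G has an edge, so its treewidth is at least 1. Hence tw(G) = 1 exactly.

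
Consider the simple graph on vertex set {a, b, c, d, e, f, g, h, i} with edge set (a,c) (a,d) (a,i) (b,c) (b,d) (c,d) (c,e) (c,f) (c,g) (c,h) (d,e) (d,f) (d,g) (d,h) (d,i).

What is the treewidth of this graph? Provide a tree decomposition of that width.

Treewidth 2.
Bags: B1 = {b, c, d}  B2 = {c, d, h}  B3 = {a, c, d}  B4 = {c, d, g}  B5 = {c, d, f}  B6 = {a, d, i}  B7 = {c, d, e}
Tree: B1–B2, B1–B3, B2–B4, B4–B5, B3–B6, B4–B7

The largest bag has 3 vertices, giving width 2; this decomposition certifies tw(G) ≤ 2. For the lower bound, the 3 vertices {c, d, f} are pairwise adjacent, and any tree decomposition puts a clique entirely inside one bag — forcing width ≥ 2. Hence tw(G) = 2 exactly.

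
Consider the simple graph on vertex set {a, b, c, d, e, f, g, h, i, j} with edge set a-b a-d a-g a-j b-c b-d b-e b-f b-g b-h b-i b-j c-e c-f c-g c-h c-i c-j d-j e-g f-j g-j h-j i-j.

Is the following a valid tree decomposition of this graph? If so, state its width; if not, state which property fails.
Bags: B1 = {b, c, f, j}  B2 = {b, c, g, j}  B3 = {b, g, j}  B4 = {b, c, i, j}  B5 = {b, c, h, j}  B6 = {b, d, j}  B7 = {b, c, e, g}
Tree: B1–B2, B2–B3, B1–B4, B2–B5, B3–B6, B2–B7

No — vertex a appears in no bag.

A tree decomposition must satisfy three properties: every vertex lies in some bag; for every edge, both endpoints lie together in some bag; and for every vertex, the bags containing it form a connected subtree. Here vertex a appears in no bag, so the decomposition is invalid.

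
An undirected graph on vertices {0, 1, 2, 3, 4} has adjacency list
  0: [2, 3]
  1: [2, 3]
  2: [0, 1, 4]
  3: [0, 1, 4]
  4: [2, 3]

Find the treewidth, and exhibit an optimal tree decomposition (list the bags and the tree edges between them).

Every bag has size at most 3, so the width is 3 − 1 = 2 and tw(G) ≤ 2. For the lower bound, G contains the cycle 2–1–3–0–2, so G is not a forest; only forests have treewidth ≤ 1, hence tw(G) ≥ 2. The upper and lower bounds meet at 2, so that is the treewidth.

Treewidth 2.
One such decomposition:
Bags: B1 = {1, 2, 3}  B2 = {0, 2, 3}  B3 = {2, 3, 4}
Tree: B1–B2, B2–B3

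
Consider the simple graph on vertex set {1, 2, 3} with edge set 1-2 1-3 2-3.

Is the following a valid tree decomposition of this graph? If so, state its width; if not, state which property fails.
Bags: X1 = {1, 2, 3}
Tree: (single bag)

Yes; width 2.

Vertex coverage: the bags together contain {1, 2, 3}, the full vertex set. Edge coverage: each edge of G has both endpoints in at least one bag. Running intersection: for every vertex, the bags containing it form a connected subtree. All three properties hold, so this is a valid tree decomposition of width max|bag| − 1 = 2, and hence tw(G) ≤ 2.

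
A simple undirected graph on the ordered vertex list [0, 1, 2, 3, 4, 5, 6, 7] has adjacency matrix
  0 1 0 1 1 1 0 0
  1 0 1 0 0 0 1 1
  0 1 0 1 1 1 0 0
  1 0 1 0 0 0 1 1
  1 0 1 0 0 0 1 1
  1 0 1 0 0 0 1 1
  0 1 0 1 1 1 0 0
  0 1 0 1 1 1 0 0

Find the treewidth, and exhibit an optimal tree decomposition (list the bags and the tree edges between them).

Each bag holds 5 vertices, so the decomposition has width 4, which upper-bounds the treewidth. For the lower bound: the 5 vertex sets {4,6}, {2,5}, {0,3}, {1}, {7} are disjoint, each induces a connected subgraph, and every pair is joined by at least one edge of G. Contracting each set to a single vertex therefore yields K_{5} as a minor, and since treewidth is minor-monotone, tw(G) ≥ tw(K_{5}) = 4. The upper and lower bounds meet at 4, so that is the treewidth.

Treewidth 4.
One optimal decomposition is:
Bags: B1 = {1, 3, 4, 5, 6}  B2 = {1, 2, 3, 4, 5}  B3 = {0, 1, 3, 4, 5}  B4 = {1, 3, 4, 5, 7}
Tree: B1–B2, B2–B3, B3–B4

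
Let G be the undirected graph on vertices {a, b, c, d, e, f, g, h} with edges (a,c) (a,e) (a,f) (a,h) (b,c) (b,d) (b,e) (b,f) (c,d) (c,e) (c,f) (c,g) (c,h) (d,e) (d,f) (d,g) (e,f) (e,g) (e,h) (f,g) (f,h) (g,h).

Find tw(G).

A width-4 tree decomposition is:
Bags: B1 = {c, d, e, f, g}  B2 = {b, c, d, e, f}  B3 = {c, e, f, g, h}  B4 = {a, c, e, f, h}
Tree: B1–B2, B1–B3, B3–B4
Every bag has size at most 5, so the width is 5 − 1 = 4 and tw(G) ≤ 4. On the other hand G contains the 5-clique {c, d, e, f, g}. A clique must lie in a single bag of any decomposition, so no decomposition can have width below 4. Combining the bounds, tw(G) = 4.

4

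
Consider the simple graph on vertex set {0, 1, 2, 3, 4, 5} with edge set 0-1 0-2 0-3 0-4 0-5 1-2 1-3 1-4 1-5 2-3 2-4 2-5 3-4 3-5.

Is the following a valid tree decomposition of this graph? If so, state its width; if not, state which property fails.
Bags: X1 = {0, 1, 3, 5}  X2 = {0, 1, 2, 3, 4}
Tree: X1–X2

No — edge (2,5) lies in no bag.

A tree decomposition must satisfy three properties: every vertex lies in some bag; for every edge, both endpoints lie together in some bag; and for every vertex, the bags containing it form a connected subtree. Here edge (2,5) lies in no bag, so the decomposition is invalid.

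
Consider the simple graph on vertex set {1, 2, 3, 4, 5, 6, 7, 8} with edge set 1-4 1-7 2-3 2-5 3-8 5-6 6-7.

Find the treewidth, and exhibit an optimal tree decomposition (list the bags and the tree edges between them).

The largest bag has 2 vertices, giving width 1; this decomposition certifies tw(G) ≤ 1. Since G has at least one edge (e.g. 4–1), it is not an edgeless graph, so tw(G) ≥ 1. Combining the bounds, tw(G) = 1.

Treewidth 1.
One optimal decomposition is:
Bags: B1 = {1, 4}  B2 = {1, 7}  B3 = {6, 7}  B4 = {5, 6}  B5 = {2, 5}  B6 = {2, 3}  B7 = {3, 8}
Tree: B1–B2, B2–B3, B3–B4, B4–B5, B5–B6, B6–B7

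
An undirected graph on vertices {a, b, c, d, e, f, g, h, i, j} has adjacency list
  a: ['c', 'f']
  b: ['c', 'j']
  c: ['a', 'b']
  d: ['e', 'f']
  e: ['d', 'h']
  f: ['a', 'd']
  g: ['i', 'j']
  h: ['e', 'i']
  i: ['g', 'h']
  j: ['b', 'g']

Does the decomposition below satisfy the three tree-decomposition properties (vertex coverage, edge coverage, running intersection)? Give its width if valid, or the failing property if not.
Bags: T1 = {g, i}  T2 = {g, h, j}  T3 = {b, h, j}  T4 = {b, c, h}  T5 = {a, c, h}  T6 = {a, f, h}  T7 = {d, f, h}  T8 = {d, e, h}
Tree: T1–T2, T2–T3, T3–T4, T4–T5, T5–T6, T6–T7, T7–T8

A tree decomposition must satisfy three properties: every vertex lies in some bag; for every edge, both endpoints lie together in some bag; and for every vertex, the bags containing it form a connected subtree. Here edge (h,i) lies in no bag, so the decomposition is invalid.

No — edge (h,i) lies in no bag.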